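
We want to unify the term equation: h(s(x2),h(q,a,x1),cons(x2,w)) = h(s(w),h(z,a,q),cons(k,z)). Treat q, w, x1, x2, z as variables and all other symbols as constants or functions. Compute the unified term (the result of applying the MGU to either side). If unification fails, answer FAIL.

Decompose h/3: s(x2) = s(w),  h(q,a,x1) = h(z,a,q),  cons(x2,w) = cons(k,z).
Decompose s/1: x2 = w.
Bind x2 := w; substituting into the one remaining equation that mentions x2 gives: cons(w,w) = cons(k,z).
Decompose h/3: q = z,  a = a,  x1 = q.
Bind q := z; substituting into the one remaining equation that mentions q gives: x1 = z.
Delete trivial equation a = a.
Bind x1 := z; no other remaining equation mentions x1.
Decompose cons/2: w = k,  w = z.
Bind w := k; substituting into the remaining equation gives: k = z. Substituting into the earlier binding gives x2 := k.
Bind z := k. Substituting into the earlier bindings gives q := k, x1 := k.
Applying the MGU to either side gives h(s(k),h(k,a,k),cons(k,k)).

h(s(k),h(k,a,k),cons(k,k))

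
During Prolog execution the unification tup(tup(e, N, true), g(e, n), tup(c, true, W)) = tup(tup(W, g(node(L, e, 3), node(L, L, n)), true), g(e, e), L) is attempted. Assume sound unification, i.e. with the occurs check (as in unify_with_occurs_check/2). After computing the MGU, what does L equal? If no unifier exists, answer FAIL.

FAIL

Decompose tup/3: tup(e, N, true) = tup(W, g(node(L, e, 3), node(L, L, n)), true),  g(e, n) = g(e, e),  tup(c, true, W) = L.
Decompose tup/3: e = W,  N = g(node(L, e, 3), node(L, L, n)),  true = true.
Bind W := e; substituting into the one remaining equation that mentions W gives: tup(c, true, e) = L.
Bind N := g(node(L, e, 3), node(L, L, n)); no other remaining equation mentions N.
Delete trivial equation true = true.
Decompose g/2: e = e,  n = e.
Delete trivial equation e = e.
Clash: constants n and e differ; no unifier exists.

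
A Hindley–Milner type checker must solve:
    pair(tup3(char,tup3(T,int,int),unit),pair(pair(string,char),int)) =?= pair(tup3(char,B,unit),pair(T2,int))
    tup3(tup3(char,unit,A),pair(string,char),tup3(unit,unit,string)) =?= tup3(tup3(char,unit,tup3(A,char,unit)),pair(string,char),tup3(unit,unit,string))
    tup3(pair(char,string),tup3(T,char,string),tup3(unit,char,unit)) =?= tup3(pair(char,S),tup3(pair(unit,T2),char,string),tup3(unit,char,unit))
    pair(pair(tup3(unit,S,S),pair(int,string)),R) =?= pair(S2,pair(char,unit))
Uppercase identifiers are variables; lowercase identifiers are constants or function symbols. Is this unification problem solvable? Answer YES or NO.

NO

Decompose pair/2: tup3(char,tup3(T,int,int),unit) =?= tup3(char,B,unit),  pair(pair(string,char),int) =?= pair(T2,int).
Decompose tup3/3: char =?= char,  tup3(T,int,int) =?= B,  unit =?= unit.
Delete trivial equation char =?= char.
Bind B := tup3(T,int,int); no other remaining equation mentions B.
Delete trivial equation unit =?= unit.
Decompose pair/2: pair(string,char) =?= T2,  int =?= int.
Bind T2 := pair(string,char); substituting into the one remaining equation that mentions T2 gives: tup3(pair(char,string),tup3(T,char,string),tup3(unit,char,unit)) =?= tup3(pair(char,S),tup3(pair(unit,pair(string,char)),char,string),tup3(unit,char,unit)).
Delete trivial equation int =?= int.
Decompose tup3/3: tup3(char,unit,A) =?= tup3(char,unit,tup3(A,char,unit)),  pair(string,char) =?= pair(string,char),  tup3(unit,unit,string) =?= tup3(unit,unit,string).
Decompose tup3/3: char =?= char,  unit =?= unit,  A =?= tup3(A,char,unit).
Delete trivial equation char =?= char.
Delete trivial equation unit =?= unit.
Occurs check fails: A occurs in tup3(A,char,unit); the equation A =?= tup3(A,char,unit) has no finite solution.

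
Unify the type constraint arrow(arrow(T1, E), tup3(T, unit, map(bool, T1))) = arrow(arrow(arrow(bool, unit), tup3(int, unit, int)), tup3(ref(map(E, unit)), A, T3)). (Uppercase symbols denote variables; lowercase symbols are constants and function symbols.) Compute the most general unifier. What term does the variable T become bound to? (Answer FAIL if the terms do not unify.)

Decompose arrow/2: arrow(T1, E) = arrow(arrow(bool, unit), tup3(int, unit, int)),  tup3(T, unit, map(bool, T1)) = tup3(ref(map(E, unit)), A, T3).
Decompose arrow/2: T1 = arrow(bool, unit),  E = tup3(int, unit, int).
Bind T1 := arrow(bool, unit); substituting into the one remaining equation that mentions T1 gives: tup3(T, unit, map(bool, arrow(bool, unit))) = tup3(ref(map(E, unit)), A, T3).
Bind E := tup3(int, unit, int); substituting into the remaining equation gives: tup3(T, unit, map(bool, arrow(bool, unit))) = tup3(ref(map(tup3(int, unit, int), unit)), A, T3).
Decompose tup3/3: T = ref(map(tup3(int, unit, int), unit)),  unit = A,  map(bool, arrow(bool, unit)) = T3.
Bind T := ref(map(tup3(int, unit, int), unit)); no other remaining equation mentions T.
Bind A := unit; no other remaining equation mentions A.
Bind T3 := map(bool, arrow(bool, unit)).
MGU = { T1 -> arrow(bool, unit), E -> tup3(int, unit, int), T -> ref(map(tup3(int, unit, int), unit)), A -> unit, T3 -> map(bool, arrow(bool, unit)) }, so T -> ref(map(tup3(int, unit, int), unit)).

ref(map(tup3(int, unit, int), unit))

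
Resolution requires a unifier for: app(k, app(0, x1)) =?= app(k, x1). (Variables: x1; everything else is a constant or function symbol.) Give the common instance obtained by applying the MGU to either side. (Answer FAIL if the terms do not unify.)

FAIL

Decompose app/2: k =?= k,  app(0, x1) =?= x1.
Delete trivial equation k =?= k.
Occurs check fails: x1 occurs in app(0, x1); the equation x1 =?= app(0, x1) has no finite solution.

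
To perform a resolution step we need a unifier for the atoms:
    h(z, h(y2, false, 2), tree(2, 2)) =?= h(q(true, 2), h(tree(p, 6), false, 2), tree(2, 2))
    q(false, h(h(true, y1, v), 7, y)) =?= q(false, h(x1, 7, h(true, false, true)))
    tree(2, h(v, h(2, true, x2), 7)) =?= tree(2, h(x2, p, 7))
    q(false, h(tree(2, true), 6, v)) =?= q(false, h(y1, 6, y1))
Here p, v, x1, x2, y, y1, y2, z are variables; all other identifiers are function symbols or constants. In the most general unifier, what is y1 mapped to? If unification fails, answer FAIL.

tree(2, true)

Decompose h/3: z =?= q(true, 2),  h(y2, false, 2) =?= h(tree(p, 6), false, 2),  tree(2, 2) =?= tree(2, 2).
Bind z := q(true, 2); no other remaining equation mentions z.
Decompose h/3: y2 =?= tree(p, 6),  false =?= false,  2 =?= 2.
Bind y2 := tree(p, 6); no other remaining equation mentions y2.
Delete trivial equation false =?= false.
Delete trivial equation 2 =?= 2.
Delete trivial equation tree(2, 2) =?= tree(2, 2).
Decompose q/2: false =?= false,  h(h(true, y1, v), 7, y) =?= h(x1, 7, h(true, false, true)).
Delete trivial equation false =?= false.
Decompose h/3: h(true, y1, v) =?= x1,  7 =?= 7,  y =?= h(true, false, true).
Bind x1 := h(true, y1, v); no other remaining equation mentions x1.
Delete trivial equation 7 =?= 7.
Bind y := h(true, false, true); no other remaining equation mentions y.
Decompose tree/2: 2 =?= 2,  h(v, h(2, true, x2), 7) =?= h(x2, p, 7).
Delete trivial equation 2 =?= 2.
Decompose h/3: v =?= x2,  h(2, true, x2) =?= p,  7 =?= 7.
Bind v := x2; substituting into the one remaining equation that mentions v gives: q(false, h(tree(2, true), 6, x2)) =?= q(false, h(y1, 6, y1)). Substituting into the earlier binding gives x1 := h(true, y1, x2).
Bind p := h(2, true, x2); no other remaining equation mentions p. Substituting into the earlier binding gives y2 := tree(h(2, true, x2), 6).
Delete trivial equation 7 =?= 7.
Decompose q/2: false =?= false,  h(tree(2, true), 6, x2) =?= h(y1, 6, y1).
Delete trivial equation false =?= false.
Decompose h/3: tree(2, true) =?= y1,  6 =?= 6,  x2 =?= y1.
Bind y1 := tree(2, true); substituting into the one remaining equation that mentions y1 gives: x2 =?= tree(2, true). Substituting into the earlier binding gives x1 := h(true, tree(2, true), x2).
Delete trivial equation 6 =?= 6.
Bind x2 := tree(2, true). Substituting into the earlier bindings gives y2 := tree(h(2, true, tree(2, true)), 6), x1 := h(true, tree(2, true), tree(2, true)), v := tree(2, true), p := h(2, true, tree(2, true)).
MGU = { z ↦ q(true, 2), y2 ↦ tree(h(2, true, tree(2, true)), 6), x1 ↦ h(true, tree(2, true), tree(2, true)), y ↦ h(true, false, true), v ↦ tree(2, true), p ↦ h(2, true, tree(2, true)), y1 ↦ tree(2, true), x2 ↦ tree(2, true) }, so y1 ↦ tree(2, true).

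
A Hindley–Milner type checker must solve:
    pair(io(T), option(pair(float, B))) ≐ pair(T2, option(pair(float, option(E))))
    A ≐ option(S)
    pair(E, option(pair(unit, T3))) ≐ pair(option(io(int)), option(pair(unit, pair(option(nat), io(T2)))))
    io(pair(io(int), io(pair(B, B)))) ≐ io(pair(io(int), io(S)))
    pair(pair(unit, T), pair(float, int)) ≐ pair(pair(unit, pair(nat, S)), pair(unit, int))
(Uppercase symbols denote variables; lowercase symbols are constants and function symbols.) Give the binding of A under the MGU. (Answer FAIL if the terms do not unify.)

FAIL

Decompose pair/2: io(T) ≐ T2,  option(pair(float, B)) ≐ option(pair(float, option(E))).
Bind T2 := io(T); substituting into the one remaining equation that mentions T2 gives: pair(E, option(pair(unit, T3))) ≐ pair(option(io(int)), option(pair(unit, pair(option(nat), io(io(T)))))).
Decompose option/1: pair(float, B) ≐ pair(float, option(E)).
Decompose pair/2: float ≐ float,  B ≐ option(E).
Delete trivial equation float ≐ float.
Bind B := option(E); substituting into the one remaining equation that mentions B gives: io(pair(io(int), io(pair(option(E), option(E))))) ≐ io(pair(io(int), io(S))).
Bind A := option(S); no other remaining equation mentions A.
Decompose pair/2: E ≐ option(io(int)),  option(pair(unit, T3)) ≐ option(pair(unit, pair(option(nat), io(io(T))))).
Bind E := option(io(int)); substituting into the one remaining equation that mentions E gives: io(pair(io(int), io(pair(option(option(io(int))), option(option(io(int))))))) ≐ io(pair(io(int), io(S))). Substituting into the earlier binding gives B := option(option(io(int))).
Decompose option/1: pair(unit, T3) ≐ pair(unit, pair(option(nat), io(io(T)))).
Decompose pair/2: unit ≐ unit,  T3 ≐ pair(option(nat), io(io(T))).
Delete trivial equation unit ≐ unit.
Bind T3 := pair(option(nat), io(io(T))); no other remaining equation mentions T3.
Decompose io/1: pair(io(int), io(pair(option(option(io(int))), option(option(io(int)))))) ≐ pair(io(int), io(S)).
Decompose pair/2: io(int) ≐ io(int),  io(pair(option(option(io(int))), option(option(io(int))))) ≐ io(S).
Delete trivial equation io(int) ≐ io(int).
Decompose io/1: pair(option(option(io(int))), option(option(io(int)))) ≐ S.
Bind S := pair(option(option(io(int))), option(option(io(int)))); substituting into the remaining equation gives: pair(pair(unit, T), pair(float, int)) ≐ pair(pair(unit, pair(nat, pair(option(option(io(int))), option(option(io(int)))))), pair(unit, int)). Substituting into the earlier binding gives A := option(pair(option(option(io(int))), option(option(io(int))))).
Decompose pair/2: pair(unit, T) ≐ pair(unit, pair(nat, pair(option(option(io(int))), option(option(io(int)))))),  pair(float, int) ≐ pair(unit, int).
Decompose pair/2: unit ≐ unit,  T ≐ pair(nat, pair(option(option(io(int))), option(option(io(int))))).
Delete trivial equation unit ≐ unit.
Bind T := pair(nat, pair(option(option(io(int))), option(option(io(int))))); no other remaining equation mentions T. Substituting into the earlier bindings gives T2 := io(pair(nat, pair(option(option(io(int))), option(option(io(int)))))), T3 := pair(option(nat), io(io(pair(nat, pair(option(option(io(int))), option(option(io(int)))))))).
Decompose pair/2: float ≐ unit,  int ≐ int.
Clash: constants float and unit differ; no unifier exists.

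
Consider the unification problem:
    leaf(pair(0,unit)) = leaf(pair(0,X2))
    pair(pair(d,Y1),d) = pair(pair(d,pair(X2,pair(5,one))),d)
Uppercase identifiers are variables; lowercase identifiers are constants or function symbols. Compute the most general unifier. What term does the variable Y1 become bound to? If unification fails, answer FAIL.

pair(unit,pair(5,one))

Decompose leaf/1: pair(0,unit) = pair(0,X2).
Decompose pair/2: 0 = 0,  unit = X2.
Delete trivial equation 0 = 0.
Bind X2 := unit; substituting into the remaining equation gives: pair(pair(d,Y1),d) = pair(pair(d,pair(unit,pair(5,one))),d).
Decompose pair/2: pair(d,Y1) = pair(d,pair(unit,pair(5,one))),  d = d.
Decompose pair/2: d = d,  Y1 = pair(unit,pair(5,one)).
Delete trivial equation d = d.
Bind Y1 := pair(unit,pair(5,one)); no other remaining equation mentions Y1.
Delete trivial equation d = d.
MGU = { X2 -> unit, Y1 -> pair(unit,pair(5,one)) }, so Y1 -> pair(unit,pair(5,one)).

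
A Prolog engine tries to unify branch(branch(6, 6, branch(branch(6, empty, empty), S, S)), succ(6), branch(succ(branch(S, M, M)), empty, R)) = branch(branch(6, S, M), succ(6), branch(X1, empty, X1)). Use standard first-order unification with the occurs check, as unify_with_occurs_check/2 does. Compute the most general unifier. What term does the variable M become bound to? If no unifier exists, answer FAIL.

Decompose branch/3: branch(6, 6, branch(branch(6, empty, empty), S, S)) = branch(6, S, M),  succ(6) = succ(6),  branch(succ(branch(S, M, M)), empty, R) = branch(X1, empty, X1).
Decompose branch/3: 6 = 6,  6 = S,  branch(branch(6, empty, empty), S, S) = M.
Delete trivial equation 6 = 6.
Bind S := 6; substituting into the 2 remaining equations that mention S gives: branch(branch(6, empty, empty), 6, 6) = M,  branch(succ(branch(6, M, M)), empty, R) = branch(X1, empty, X1).
Bind M := branch(branch(6, empty, empty), 6, 6); substituting into the one remaining equation that mentions M gives: branch(succ(branch(6, branch(branch(6, empty, empty), 6, 6), branch(branch(6, empty, empty), 6, 6))), empty, R) = branch(X1, empty, X1).
Delete trivial equation succ(6) = succ(6).
Decompose branch/3: succ(branch(6, branch(branch(6, empty, empty), 6, 6), branch(branch(6, empty, empty), 6, 6))) = X1,  empty = empty,  R = X1.
Bind X1 := succ(branch(6, branch(branch(6, empty, empty), 6, 6), branch(branch(6, empty, empty), 6, 6))); substituting into the one remaining equation that mentions X1 gives: R = succ(branch(6, branch(branch(6, empty, empty), 6, 6), branch(branch(6, empty, empty), 6, 6))).
Delete trivial equation empty = empty.
Bind R := succ(branch(6, branch(branch(6, empty, empty), 6, 6), branch(branch(6, empty, empty), 6, 6))).
MGU = { S -> 6, M -> branch(branch(6, empty, empty), 6, 6), X1 -> succ(branch(6, branch(branch(6, empty, empty), 6, 6), branch(branch(6, empty, empty), 6, 6))), R -> succ(branch(6, branch(branch(6, empty, empty), 6, 6), branch(branch(6, empty, empty), 6, 6))) }, so M -> branch(branch(6, empty, empty), 6, 6).

branch(branch(6, empty, empty), 6, 6)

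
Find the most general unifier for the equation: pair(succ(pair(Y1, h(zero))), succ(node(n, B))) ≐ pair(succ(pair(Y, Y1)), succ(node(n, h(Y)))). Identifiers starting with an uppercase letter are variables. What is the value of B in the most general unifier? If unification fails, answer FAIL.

h(h(zero))

Decompose pair/2: succ(pair(Y1, h(zero))) ≐ succ(pair(Y, Y1)),  succ(node(n, B)) ≐ succ(node(n, h(Y))).
Decompose succ/1: pair(Y1, h(zero)) ≐ pair(Y, Y1).
Decompose pair/2: Y1 ≐ Y,  h(zero) ≐ Y1.
Bind Y1 := Y; substituting into the one remaining equation that mentions Y1 gives: h(zero) ≐ Y.
Bind Y := h(zero); substituting into the remaining equation gives: succ(node(n, B)) ≐ succ(node(n, h(h(zero)))). Substituting into the earlier binding gives Y1 := h(zero).
Decompose succ/1: node(n, B) ≐ node(n, h(h(zero))).
Decompose node/2: n ≐ n,  B ≐ h(h(zero)).
Delete trivial equation n ≐ n.
Bind B := h(h(zero)).
MGU = { Y1 := h(zero), Y := h(zero), B := h(h(zero)) }, so B := h(h(zero)).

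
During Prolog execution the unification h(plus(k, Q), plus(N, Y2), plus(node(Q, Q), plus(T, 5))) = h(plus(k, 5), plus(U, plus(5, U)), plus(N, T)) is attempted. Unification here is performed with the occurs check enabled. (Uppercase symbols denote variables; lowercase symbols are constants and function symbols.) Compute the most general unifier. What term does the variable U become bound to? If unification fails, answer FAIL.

Decompose h/3: plus(k, Q) = plus(k, 5),  plus(N, Y2) = plus(U, plus(5, U)),  plus(node(Q, Q), plus(T, 5)) = plus(N, T).
Decompose plus/2: k = k,  Q = 5.
Delete trivial equation k = k.
Bind Q := 5; substituting into the one remaining equation that mentions Q gives: plus(node(5, 5), plus(T, 5)) = plus(N, T).
Decompose plus/2: N = U,  Y2 = plus(5, U).
Bind N := U; substituting into the one remaining equation that mentions N gives: plus(node(5, 5), plus(T, 5)) = plus(U, T).
Bind Y2 := plus(5, U); no other remaining equation mentions Y2.
Decompose plus/2: node(5, 5) = U,  plus(T, 5) = T.
Bind U := node(5, 5); no other remaining equation mentions U. Substituting into the earlier bindings gives N := node(5, 5), Y2 := plus(5, node(5, 5)).
Occurs check fails: T occurs in plus(T, 5); the equation T = plus(T, 5) has no finite solution.

FAIL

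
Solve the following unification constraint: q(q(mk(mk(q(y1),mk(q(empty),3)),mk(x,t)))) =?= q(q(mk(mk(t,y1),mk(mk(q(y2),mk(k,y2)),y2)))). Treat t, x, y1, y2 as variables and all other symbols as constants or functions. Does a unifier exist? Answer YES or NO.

Decompose q/1: q(mk(mk(q(y1),mk(q(empty),3)),mk(x,t))) =?= q(mk(mk(t,y1),mk(mk(q(y2),mk(k,y2)),y2))).
Decompose q/1: mk(mk(q(y1),mk(q(empty),3)),mk(x,t)) =?= mk(mk(t,y1),mk(mk(q(y2),mk(k,y2)),y2)).
Decompose mk/2: mk(q(y1),mk(q(empty),3)) =?= mk(t,y1),  mk(x,t) =?= mk(mk(q(y2),mk(k,y2)),y2).
Decompose mk/2: q(y1) =?= t,  mk(q(empty),3) =?= y1.
Bind t := q(y1); substituting into the one remaining equation that mentions t gives: mk(x,q(y1)) =?= mk(mk(q(y2),mk(k,y2)),y2).
Bind y1 := mk(q(empty),3); substituting into the remaining equation gives: mk(x,q(mk(q(empty),3))) =?= mk(mk(q(y2),mk(k,y2)),y2). Substituting into the earlier binding gives t := q(mk(q(empty),3)).
Decompose mk/2: x =?= mk(q(y2),mk(k,y2)),  q(mk(q(empty),3)) =?= y2.
Bind x := mk(q(y2),mk(k,y2)); no other remaining equation mentions x.
Bind y2 := q(mk(q(empty),3)). Substituting into the earlier binding gives x := mk(q(q(mk(q(empty),3))),mk(k,q(mk(q(empty),3)))).
No equations remain and no clash or occurs-check failure arose, so a unifier exists.

YES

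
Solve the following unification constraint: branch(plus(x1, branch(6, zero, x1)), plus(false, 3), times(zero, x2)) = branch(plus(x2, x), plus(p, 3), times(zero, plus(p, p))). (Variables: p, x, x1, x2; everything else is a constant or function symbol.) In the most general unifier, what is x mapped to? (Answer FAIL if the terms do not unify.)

Decompose branch/3: plus(x1, branch(6, zero, x1)) = plus(x2, x),  plus(false, 3) = plus(p, 3),  times(zero, x2) = times(zero, plus(p, p)).
Decompose plus/2: x1 = x2,  branch(6, zero, x1) = x.
Bind x1 := x2; substituting into the one remaining equation that mentions x1 gives: branch(6, zero, x2) = x.
Bind x := branch(6, zero, x2); no other remaining equation mentions x.
Decompose plus/2: false = p,  3 = 3.
Bind p := false; substituting into the one remaining equation that mentions p gives: times(zero, x2) = times(zero, plus(false, false)).
Delete trivial equation 3 = 3.
Decompose times/2: zero = zero,  x2 = plus(false, false).
Delete trivial equation zero = zero.
Bind x2 := plus(false, false). Substituting into the earlier bindings gives x1 := plus(false, false), x := branch(6, zero, plus(false, false)).
MGU = { x1 -> plus(false, false), x -> branch(6, zero, plus(false, false)), p -> false, x2 -> plus(false, false) }, so x -> branch(6, zero, plus(false, false)).

branch(6, zero, plus(false, false))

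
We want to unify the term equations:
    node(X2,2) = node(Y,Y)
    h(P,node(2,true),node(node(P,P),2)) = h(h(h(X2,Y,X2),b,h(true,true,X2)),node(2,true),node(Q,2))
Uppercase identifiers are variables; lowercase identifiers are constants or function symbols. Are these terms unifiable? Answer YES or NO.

YES

Decompose node/2: X2 = Y,  2 = Y.
Bind X2 := Y; substituting into the one remaining equation that mentions X2 gives: h(P,node(2,true),node(node(P,P),2)) = h(h(h(Y,Y,Y),b,h(true,true,Y)),node(2,true),node(Q,2)).
Bind Y := 2; substituting into the remaining equation gives: h(P,node(2,true),node(node(P,P),2)) = h(h(h(2,2,2),b,h(true,true,2)),node(2,true),node(Q,2)). Substituting into the earlier binding gives X2 := 2.
Decompose h/3: P = h(h(2,2,2),b,h(true,true,2)),  node(2,true) = node(2,true),  node(node(P,P),2) = node(Q,2).
Bind P := h(h(2,2,2),b,h(true,true,2)); substituting into the one remaining equation that mentions P gives: node(node(h(h(2,2,2),b,h(true,true,2)),h(h(2,2,2),b,h(true,true,2))),2) = node(Q,2).
Delete trivial equation node(2,true) = node(2,true).
Decompose node/2: node(h(h(2,2,2),b,h(true,true,2)),h(h(2,2,2),b,h(true,true,2))) = Q,  2 = 2.
Bind Q := node(h(h(2,2,2),b,h(true,true,2)),h(h(2,2,2),b,h(true,true,2))); no other remaining equation mentions Q.
Delete trivial equation 2 = 2.
No equations remain and no clash or occurs-check failure arose, so a unifier exists.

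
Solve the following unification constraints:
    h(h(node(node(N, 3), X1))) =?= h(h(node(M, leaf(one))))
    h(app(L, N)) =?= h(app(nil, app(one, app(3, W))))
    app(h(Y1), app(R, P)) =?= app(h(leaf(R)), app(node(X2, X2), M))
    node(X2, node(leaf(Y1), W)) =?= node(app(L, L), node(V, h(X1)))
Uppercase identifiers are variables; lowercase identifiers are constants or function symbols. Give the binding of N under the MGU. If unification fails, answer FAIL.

Decompose h/1: h(node(node(N, 3), X1)) =?= h(node(M, leaf(one))).
Decompose h/1: node(node(N, 3), X1) =?= node(M, leaf(one)).
Decompose node/2: node(N, 3) =?= M,  X1 =?= leaf(one).
Bind M := node(N, 3); substituting into the one remaining equation that mentions M gives: app(h(Y1), app(R, P)) =?= app(h(leaf(R)), app(node(X2, X2), node(N, 3))).
Bind X1 := leaf(one); substituting into the one remaining equation that mentions X1 gives: node(X2, node(leaf(Y1), W)) =?= node(app(L, L), node(V, h(leaf(one)))).
Decompose h/1: app(L, N) =?= app(nil, app(one, app(3, W))).
Decompose app/2: L =?= nil,  N =?= app(one, app(3, W)).
Bind L := nil; substituting into the one remaining equation that mentions L gives: node(X2, node(leaf(Y1), W)) =?= node(app(nil, nil), node(V, h(leaf(one)))).
Bind N := app(one, app(3, W)); substituting into the one remaining equation that mentions N gives: app(h(Y1), app(R, P)) =?= app(h(leaf(R)), app(node(X2, X2), node(app(one, app(3, W)), 3))). Substituting into the earlier binding gives M := node(app(one, app(3, W)), 3).
Decompose app/2: h(Y1) =?= h(leaf(R)),  app(R, P) =?= app(node(X2, X2), node(app(one, app(3, W)), 3)).
Decompose h/1: Y1 =?= leaf(R).
Bind Y1 := leaf(R); substituting into the one remaining equation that mentions Y1 gives: node(X2, node(leaf(leaf(R)), W)) =?= node(app(nil, nil), node(V, h(leaf(one)))).
Decompose app/2: R =?= node(X2, X2),  P =?= node(app(one, app(3, W)), 3).
Bind R := node(X2, X2); substituting into the one remaining equation that mentions R gives: node(X2, node(leaf(leaf(node(X2, X2))), W)) =?= node(app(nil, nil), node(V, h(leaf(one)))). Substituting into the earlier binding gives Y1 := leaf(node(X2, X2)).
Bind P := node(app(one, app(3, W)), 3); no other remaining equation mentions P.
Decompose node/2: X2 =?= app(nil, nil),  node(leaf(leaf(node(X2, X2))), W) =?= node(V, h(leaf(one))).
Bind X2 := app(nil, nil); substituting into the remaining equation gives: node(leaf(leaf(node(app(nil, nil), app(nil, nil)))), W) =?= node(V, h(leaf(one))). Substituting into the earlier bindings gives Y1 := leaf(node(app(nil, nil), app(nil, nil))), R := node(app(nil, nil), app(nil, nil)).
Decompose node/2: leaf(leaf(node(app(nil, nil), app(nil, nil)))) =?= V,  W =?= h(leaf(one)).
Bind V := leaf(leaf(node(app(nil, nil), app(nil, nil)))); no other remaining equation mentions V.
Bind W := h(leaf(one)). Substituting into the earlier bindings gives M := node(app(one, app(3, h(leaf(one)))), 3), N := app(one, app(3, h(leaf(one)))), P := node(app(one, app(3, h(leaf(one)))), 3).
MGU = { M ↦ node(app(one, app(3, h(leaf(one)))), 3), X1 ↦ leaf(one), L ↦ nil, N ↦ app(one, app(3, h(leaf(one)))), Y1 ↦ leaf(node(app(nil, nil), app(nil, nil))), R ↦ node(app(nil, nil), app(nil, nil)), P ↦ node(app(one, app(3, h(leaf(one)))), 3), X2 ↦ app(nil, nil), V ↦ leaf(leaf(node(app(nil, nil), app(nil, nil)))), W ↦ h(leaf(one)) }, so N ↦ app(one, app(3, h(leaf(one)))).

app(one, app(3, h(leaf(one))))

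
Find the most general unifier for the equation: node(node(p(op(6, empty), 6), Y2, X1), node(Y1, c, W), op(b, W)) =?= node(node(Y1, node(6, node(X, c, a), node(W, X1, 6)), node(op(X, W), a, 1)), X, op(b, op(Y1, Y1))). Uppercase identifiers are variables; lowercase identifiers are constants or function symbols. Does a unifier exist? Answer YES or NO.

YES

Decompose node/3: node(p(op(6, empty), 6), Y2, X1) =?= node(Y1, node(6, node(X, c, a), node(W, X1, 6)), node(op(X, W), a, 1)),  node(Y1, c, W) =?= X,  op(b, W) =?= op(b, op(Y1, Y1)).
Decompose node/3: p(op(6, empty), 6) =?= Y1,  Y2 =?= node(6, node(X, c, a), node(W, X1, 6)),  X1 =?= node(op(X, W), a, 1).
Bind Y1 := p(op(6, empty), 6); substituting into the 2 remaining equations that mention Y1 gives: node(p(op(6, empty), 6), c, W) =?= X,  op(b, W) =?= op(b, op(p(op(6, empty), 6), p(op(6, empty), 6))).
Bind Y2 := node(6, node(X, c, a), node(W, X1, 6)); no other remaining equation mentions Y2.
Bind X1 := node(op(X, W), a, 1); no other remaining equation mentions X1. Substituting into the earlier binding gives Y2 := node(6, node(X, c, a), node(W, node(op(X, W), a, 1), 6)).
Bind X := node(p(op(6, empty), 6), c, W); no other remaining equation mentions X. Substituting into the earlier bindings gives Y2 := node(6, node(node(p(op(6, empty), 6), c, W), c, a), node(W, node(op(node(p(op(6, empty), 6), c, W), W), a, 1), 6)), X1 := node(op(node(p(op(6, empty), 6), c, W), W), a, 1).
Decompose op/2: b =?= b,  W =?= op(p(op(6, empty), 6), p(op(6, empty), 6)).
Delete trivial equation b =?= b.
Bind W := op(p(op(6, empty), 6), p(op(6, empty), 6)). Substituting into the earlier bindings gives Y2 := node(6, node(node(p(op(6, empty), 6), c, op(p(op(6, empty), 6), p(op(6, empty), 6))), c, a), node(op(p(op(6, empty), 6), p(op(6, empty), 6)), node(op(node(p(op(6, empty), 6), c, op(p(op(6, empty), 6), p(op(6, empty), 6))), op(p(op(6, empty), 6), p(op(6, empty), 6))), a, 1), 6)), X1 := node(op(node(p(op(6, empty), 6), c, op(p(op(6, empty), 6), p(op(6, empty), 6))), op(p(op(6, empty), 6), p(op(6, empty), 6))), a, 1), X := node(p(op(6, empty), 6), c, op(p(op(6, empty), 6), p(op(6, empty), 6))).
No equations remain and no clash or occurs-check failure arose, so a unifier exists.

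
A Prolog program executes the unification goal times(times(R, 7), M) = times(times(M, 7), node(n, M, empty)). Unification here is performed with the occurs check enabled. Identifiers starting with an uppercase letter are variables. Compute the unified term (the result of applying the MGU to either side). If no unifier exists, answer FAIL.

Decompose times/2: times(R, 7) = times(M, 7),  M = node(n, M, empty).
Decompose times/2: R = M,  7 = 7.
Bind R := M; no other remaining equation mentions R.
Delete trivial equation 7 = 7.
Occurs check fails: M occurs in node(n, M, empty); the equation M = node(n, M, empty) has no finite solution.

FAIL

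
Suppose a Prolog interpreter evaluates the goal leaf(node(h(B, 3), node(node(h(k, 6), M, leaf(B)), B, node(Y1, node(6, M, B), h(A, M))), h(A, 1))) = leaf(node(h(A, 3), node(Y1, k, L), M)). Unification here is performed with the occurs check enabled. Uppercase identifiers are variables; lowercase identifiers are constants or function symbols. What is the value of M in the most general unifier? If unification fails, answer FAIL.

h(k, 1)

Decompose leaf/1: node(h(B, 3), node(node(h(k, 6), M, leaf(B)), B, node(Y1, node(6, M, B), h(A, M))), h(A, 1)) = node(h(A, 3), node(Y1, k, L), M).
Decompose node/3: h(B, 3) = h(A, 3),  node(node(h(k, 6), M, leaf(B)), B, node(Y1, node(6, M, B), h(A, M))) = node(Y1, k, L),  h(A, 1) = M.
Decompose h/2: B = A,  3 = 3.
Bind B := A; substituting into the one remaining equation that mentions B gives: node(node(h(k, 6), M, leaf(A)), A, node(Y1, node(6, M, A), h(A, M))) = node(Y1, k, L).
Delete trivial equation 3 = 3.
Decompose node/3: node(h(k, 6), M, leaf(A)) = Y1,  A = k,  node(Y1, node(6, M, A), h(A, M)) = L.
Bind Y1 := node(h(k, 6), M, leaf(A)); substituting into the one remaining equation that mentions Y1 gives: node(node(h(k, 6), M, leaf(A)), node(6, M, A), h(A, M)) = L.
Bind A := k; substituting into the remaining equations gives: node(node(h(k, 6), M, leaf(k)), node(6, M, k), h(k, M)) = L,  h(k, 1) = M. Substituting into the earlier bindings gives B := k, Y1 := node(h(k, 6), M, leaf(k)).
Bind L := node(node(h(k, 6), M, leaf(k)), node(6, M, k), h(k, M)); no other remaining equation mentions L.
Bind M := h(k, 1). Substituting into the earlier bindings gives Y1 := node(h(k, 6), h(k, 1), leaf(k)), L := node(node(h(k, 6), h(k, 1), leaf(k)), node(6, h(k, 1), k), h(k, h(k, 1))).
MGU = { B -> k, Y1 -> node(h(k, 6), h(k, 1), leaf(k)), A -> k, L -> node(node(h(k, 6), h(k, 1), leaf(k)), node(6, h(k, 1), k), h(k, h(k, 1))), M -> h(k, 1) }, so M -> h(k, 1).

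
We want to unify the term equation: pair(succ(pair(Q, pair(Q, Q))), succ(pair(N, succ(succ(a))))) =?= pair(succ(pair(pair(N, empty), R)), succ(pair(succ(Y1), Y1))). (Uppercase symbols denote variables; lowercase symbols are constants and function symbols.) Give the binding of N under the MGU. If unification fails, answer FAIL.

Decompose pair/2: succ(pair(Q, pair(Q, Q))) =?= succ(pair(pair(N, empty), R)),  succ(pair(N, succ(succ(a)))) =?= succ(pair(succ(Y1), Y1)).
Decompose succ/1: pair(Q, pair(Q, Q)) =?= pair(pair(N, empty), R).
Decompose pair/2: Q =?= pair(N, empty),  pair(Q, Q) =?= R.
Bind Q := pair(N, empty); substituting into the one remaining equation that mentions Q gives: pair(pair(N, empty), pair(N, empty)) =?= R.
Bind R := pair(pair(N, empty), pair(N, empty)); no other remaining equation mentions R.
Decompose succ/1: pair(N, succ(succ(a))) =?= pair(succ(Y1), Y1).
Decompose pair/2: N =?= succ(Y1),  succ(succ(a)) =?= Y1.
Bind N := succ(Y1); no other remaining equation mentions N. Substituting into the earlier bindings gives Q := pair(succ(Y1), empty), R := pair(pair(succ(Y1), empty), pair(succ(Y1), empty)).
Bind Y1 := succ(succ(a)). Substituting into the earlier bindings gives Q := pair(succ(succ(succ(a))), empty), R := pair(pair(succ(succ(succ(a))), empty), pair(succ(succ(succ(a))), empty)), N := succ(succ(succ(a))).
MGU = { Q ↦ pair(succ(succ(succ(a))), empty), R ↦ pair(pair(succ(succ(succ(a))), empty), pair(succ(succ(succ(a))), empty)), N ↦ succ(succ(succ(a))), Y1 ↦ succ(succ(a)) }, so N ↦ succ(succ(succ(a))).

succ(succ(succ(a)))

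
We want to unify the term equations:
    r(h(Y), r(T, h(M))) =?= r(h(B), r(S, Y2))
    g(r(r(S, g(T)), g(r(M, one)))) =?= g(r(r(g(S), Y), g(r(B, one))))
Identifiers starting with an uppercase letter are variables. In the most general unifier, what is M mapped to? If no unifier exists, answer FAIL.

Decompose r/2: h(Y) =?= h(B),  r(T, h(M)) =?= r(S, Y2).
Decompose h/1: Y =?= B.
Bind Y := B; substituting into the one remaining equation that mentions Y gives: g(r(r(S, g(T)), g(r(M, one)))) =?= g(r(r(g(S), B), g(r(B, one)))).
Decompose r/2: T =?= S,  h(M) =?= Y2.
Bind T := S; substituting into the one remaining equation that mentions T gives: g(r(r(S, g(S)), g(r(M, one)))) =?= g(r(r(g(S), B), g(r(B, one)))).
Bind Y2 := h(M); no other remaining equation mentions Y2.
Decompose g/1: r(r(S, g(S)), g(r(M, one))) =?= r(r(g(S), B), g(r(B, one))).
Decompose r/2: r(S, g(S)) =?= r(g(S), B),  g(r(M, one)) =?= g(r(B, one)).
Decompose r/2: S =?= g(S),  g(S) =?= B.
Occurs check fails: S occurs in g(S); the equation S =?= g(S) has no finite solution.

FAIL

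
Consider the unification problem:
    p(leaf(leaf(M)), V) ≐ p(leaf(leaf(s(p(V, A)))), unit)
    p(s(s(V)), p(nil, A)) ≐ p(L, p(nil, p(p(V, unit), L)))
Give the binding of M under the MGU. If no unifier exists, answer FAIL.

s(p(unit, p(p(unit, unit), s(s(unit)))))

Decompose p/2: leaf(leaf(M)) ≐ leaf(leaf(s(p(V, A)))),  V ≐ unit.
Decompose leaf/1: leaf(M) ≐ leaf(s(p(V, A))).
Decompose leaf/1: M ≐ s(p(V, A)).
Bind M := s(p(V, A)); no other remaining equation mentions M.
Bind V := unit; substituting into the remaining equation gives: p(s(s(unit)), p(nil, A)) ≐ p(L, p(nil, p(p(unit, unit), L))). Substituting into the earlier binding gives M := s(p(unit, A)).
Decompose p/2: s(s(unit)) ≐ L,  p(nil, A) ≐ p(nil, p(p(unit, unit), L)).
Bind L := s(s(unit)); substituting into the remaining equation gives: p(nil, A) ≐ p(nil, p(p(unit, unit), s(s(unit)))).
Decompose p/2: nil ≐ nil,  A ≐ p(p(unit, unit), s(s(unit))).
Delete trivial equation nil ≐ nil.
Bind A := p(p(unit, unit), s(s(unit))). Substituting into the earlier binding gives M := s(p(unit, p(p(unit, unit), s(s(unit))))).
MGU = { M ↦ s(p(unit, p(p(unit, unit), s(s(unit))))), V ↦ unit, L ↦ s(s(unit)), A ↦ p(p(unit, unit), s(s(unit))) }, so M ↦ s(p(unit, p(p(unit, unit), s(s(unit))))).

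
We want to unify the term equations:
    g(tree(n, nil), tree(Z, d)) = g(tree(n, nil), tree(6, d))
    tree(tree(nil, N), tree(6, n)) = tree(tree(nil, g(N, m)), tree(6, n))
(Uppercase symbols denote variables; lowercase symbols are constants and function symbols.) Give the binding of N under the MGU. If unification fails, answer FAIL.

Decompose g/2: tree(n, nil) = tree(n, nil),  tree(Z, d) = tree(6, d).
Delete trivial equation tree(n, nil) = tree(n, nil).
Decompose tree/2: Z = 6,  d = d.
Bind Z := 6; no other remaining equation mentions Z.
Delete trivial equation d = d.
Decompose tree/2: tree(nil, N) = tree(nil, g(N, m)),  tree(6, n) = tree(6, n).
Decompose tree/2: nil = nil,  N = g(N, m).
Delete trivial equation nil = nil.
Occurs check fails: N occurs in g(N, m); the equation N = g(N, m) has no finite solution.

FAIL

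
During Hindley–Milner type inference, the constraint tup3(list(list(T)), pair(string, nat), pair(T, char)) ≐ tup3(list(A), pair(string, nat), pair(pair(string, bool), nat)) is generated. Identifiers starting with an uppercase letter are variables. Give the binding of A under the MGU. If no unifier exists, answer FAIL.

Decompose tup3/3: list(list(T)) ≐ list(A),  pair(string, nat) ≐ pair(string, nat),  pair(T, char) ≐ pair(pair(string, bool), nat).
Decompose list/1: list(T) ≐ A.
Bind A := list(T); no other remaining equation mentions A.
Delete trivial equation pair(string, nat) ≐ pair(string, nat).
Decompose pair/2: T ≐ pair(string, bool),  char ≐ nat.
Bind T := pair(string, bool); no other remaining equation mentions T. Substituting into the earlier binding gives A := list(pair(string, bool)).
Clash: constants char and nat differ; no unifier exists.

FAIL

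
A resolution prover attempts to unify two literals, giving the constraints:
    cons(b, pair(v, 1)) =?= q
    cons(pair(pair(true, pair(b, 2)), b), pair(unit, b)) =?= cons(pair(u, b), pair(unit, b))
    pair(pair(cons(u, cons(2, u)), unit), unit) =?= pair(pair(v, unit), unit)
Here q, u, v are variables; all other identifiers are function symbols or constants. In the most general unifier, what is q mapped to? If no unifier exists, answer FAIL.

cons(b, pair(cons(pair(true, pair(b, 2)), cons(2, pair(true, pair(b, 2)))), 1))

Bind q := cons(b, pair(v, 1)); no other remaining equation mentions q.
Decompose cons/2: pair(pair(true, pair(b, 2)), b) =?= pair(u, b),  pair(unit, b) =?= pair(unit, b).
Decompose pair/2: pair(true, pair(b, 2)) =?= u,  b =?= b.
Bind u := pair(true, pair(b, 2)); substituting into the one remaining equation that mentions u gives: pair(pair(cons(pair(true, pair(b, 2)), cons(2, pair(true, pair(b, 2)))), unit), unit) =?= pair(pair(v, unit), unit).
Delete trivial equation b =?= b.
Delete trivial equation pair(unit, b) =?= pair(unit, b).
Decompose pair/2: pair(cons(pair(true, pair(b, 2)), cons(2, pair(true, pair(b, 2)))), unit) =?= pair(v, unit),  unit =?= unit.
Decompose pair/2: cons(pair(true, pair(b, 2)), cons(2, pair(true, pair(b, 2)))) =?= v,  unit =?= unit.
Bind v := cons(pair(true, pair(b, 2)), cons(2, pair(true, pair(b, 2)))); no other remaining equation mentions v. Substituting into the earlier binding gives q := cons(b, pair(cons(pair(true, pair(b, 2)), cons(2, pair(true, pair(b, 2)))), 1)).
Delete trivial equation unit =?= unit.
Delete trivial equation unit =?= unit.
MGU = { q := cons(b, pair(cons(pair(true, pair(b, 2)), cons(2, pair(true, pair(b, 2)))), 1)), u := pair(true, pair(b, 2)), v := cons(pair(true, pair(b, 2)), cons(2, pair(true, pair(b, 2)))) }, so q := cons(b, pair(cons(pair(true, pair(b, 2)), cons(2, pair(true, pair(b, 2)))), 1)).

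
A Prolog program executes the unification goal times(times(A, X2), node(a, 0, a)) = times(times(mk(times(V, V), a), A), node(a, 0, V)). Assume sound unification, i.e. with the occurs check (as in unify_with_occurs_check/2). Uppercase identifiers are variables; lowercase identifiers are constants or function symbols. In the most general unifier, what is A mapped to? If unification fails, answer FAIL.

mk(times(a, a), a)

Decompose times/2: times(A, X2) = times(mk(times(V, V), a), A),  node(a, 0, a) = node(a, 0, V).
Decompose times/2: A = mk(times(V, V), a),  X2 = A.
Bind A := mk(times(V, V), a); substituting into the one remaining equation that mentions A gives: X2 = mk(times(V, V), a).
Bind X2 := mk(times(V, V), a); no other remaining equation mentions X2.
Decompose node/3: a = a,  0 = 0,  a = V.
Delete trivial equation a = a.
Delete trivial equation 0 = 0.
Bind V := a. Substituting into the earlier bindings gives A := mk(times(a, a), a), X2 := mk(times(a, a), a).
MGU = { A -> mk(times(a, a), a), X2 -> mk(times(a, a), a), V -> a }, so A -> mk(times(a, a), a).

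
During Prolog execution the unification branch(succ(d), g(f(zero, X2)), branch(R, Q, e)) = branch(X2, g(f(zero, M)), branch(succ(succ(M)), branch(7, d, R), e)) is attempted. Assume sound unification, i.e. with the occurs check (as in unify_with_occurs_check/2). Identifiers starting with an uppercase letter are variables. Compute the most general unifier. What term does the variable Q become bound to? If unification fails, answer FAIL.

branch(7, d, succ(succ(succ(d))))

Decompose branch/3: succ(d) = X2,  g(f(zero, X2)) = g(f(zero, M)),  branch(R, Q, e) = branch(succ(succ(M)), branch(7, d, R), e).
Bind X2 := succ(d); substituting into the one remaining equation that mentions X2 gives: g(f(zero, succ(d))) = g(f(zero, M)).
Decompose g/1: f(zero, succ(d)) = f(zero, M).
Decompose f/2: zero = zero,  succ(d) = M.
Delete trivial equation zero = zero.
Bind M := succ(d); substituting into the remaining equation gives: branch(R, Q, e) = branch(succ(succ(succ(d))), branch(7, d, R), e).
Decompose branch/3: R = succ(succ(succ(d))),  Q = branch(7, d, R),  e = e.
Bind R := succ(succ(succ(d))); substituting into the one remaining equation that mentions R gives: Q = branch(7, d, succ(succ(succ(d)))).
Bind Q := branch(7, d, succ(succ(succ(d)))); no other remaining equation mentions Q.
Delete trivial equation e = e.
MGU = { X2 ↦ succ(d), M ↦ succ(d), R ↦ succ(succ(succ(d))), Q ↦ branch(7, d, succ(succ(succ(d)))) }, so Q ↦ branch(7, d, succ(succ(succ(d)))).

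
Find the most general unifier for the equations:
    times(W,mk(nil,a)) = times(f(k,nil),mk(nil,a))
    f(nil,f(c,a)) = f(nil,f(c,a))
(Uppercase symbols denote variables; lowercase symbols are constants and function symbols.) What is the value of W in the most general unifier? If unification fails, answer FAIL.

f(k,nil)

Decompose times/2: W = f(k,nil),  mk(nil,a) = mk(nil,a).
Bind W := f(k,nil); no other remaining equation mentions W.
Delete trivial equation mk(nil,a) = mk(nil,a).
Delete trivial equation f(nil,f(c,a)) = f(nil,f(c,a)).
MGU = { W -> f(k,nil) }, so W -> f(k,nil).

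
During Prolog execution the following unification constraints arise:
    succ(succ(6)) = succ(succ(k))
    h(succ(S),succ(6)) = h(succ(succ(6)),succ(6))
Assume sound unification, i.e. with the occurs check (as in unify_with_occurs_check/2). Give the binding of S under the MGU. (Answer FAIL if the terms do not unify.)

FAIL

Decompose succ/1: succ(6) = succ(k).
Decompose succ/1: 6 = k.
Clash: constants 6 and k differ; no unifier exists.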